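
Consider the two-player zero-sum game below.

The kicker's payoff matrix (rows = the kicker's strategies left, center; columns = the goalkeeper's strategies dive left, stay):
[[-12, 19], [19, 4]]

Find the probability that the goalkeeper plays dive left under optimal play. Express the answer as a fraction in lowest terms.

Row minima are -12 and 4, so the kicker's maximin is 4; column maxima are 19 and 19, so the goalkeeper's minimax is 19. These differ, so the equilibrium is in mixed strategies.
Let the goalkeeper play dive left with probability q. The kicker is indifferent when −12q + 19(1−q) = 19q + 4(1−q), giving q = 15/46.

15/46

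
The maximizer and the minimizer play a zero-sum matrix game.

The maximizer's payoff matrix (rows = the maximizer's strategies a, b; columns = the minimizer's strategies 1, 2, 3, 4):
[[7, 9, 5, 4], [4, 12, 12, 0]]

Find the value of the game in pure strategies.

4

Row minima: 4, 0 → the maximizer's maximin is 4.
Column maxima: 7, 12, 12, 4 → the minimizer's minimax is 4.
They coincide at (a, 4), so the value is 4.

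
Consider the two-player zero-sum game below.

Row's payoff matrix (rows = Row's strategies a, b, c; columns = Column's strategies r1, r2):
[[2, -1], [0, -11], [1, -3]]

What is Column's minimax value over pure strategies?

-1

The worst case (largest entry) in each column is r1: 2, r2: -1.
The best (smallest) of these is -1.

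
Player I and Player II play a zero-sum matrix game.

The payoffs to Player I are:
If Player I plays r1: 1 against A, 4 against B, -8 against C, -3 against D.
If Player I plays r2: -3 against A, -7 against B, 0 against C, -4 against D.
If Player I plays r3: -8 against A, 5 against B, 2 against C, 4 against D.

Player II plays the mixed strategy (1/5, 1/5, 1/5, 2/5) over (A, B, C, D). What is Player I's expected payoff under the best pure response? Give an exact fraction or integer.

7/5

r1: (1)·(1/5) + (4)·(1/5) + (-8)·(1/5) + (-3)·(2/5) = -9/5.
r2: (-3)·(1/5) + (-7)·(1/5) + (0)·(1/5) + (-4)·(2/5) = -18/5.
r3: (-8)·(1/5) + (5)·(1/5) + (2)·(1/5) + (4)·(2/5) = 7/5.
The best pure response is r3 with expected payoff 7/5.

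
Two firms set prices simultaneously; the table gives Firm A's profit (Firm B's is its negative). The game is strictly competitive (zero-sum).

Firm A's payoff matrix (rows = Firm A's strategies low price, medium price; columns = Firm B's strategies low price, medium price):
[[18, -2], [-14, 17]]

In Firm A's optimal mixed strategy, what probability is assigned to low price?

31/51

Row minima are -2 and -14, so Firm A's maximin is -2; column maxima are 18 and 17, so Firm B's minimax is 17. These differ, so the equilibrium is in mixed strategies.
Let Firm A play low price with probability p. Firm B is indifferent when 18p − 14(1−p) = −2p + 17(1−p), giving p = 31/51.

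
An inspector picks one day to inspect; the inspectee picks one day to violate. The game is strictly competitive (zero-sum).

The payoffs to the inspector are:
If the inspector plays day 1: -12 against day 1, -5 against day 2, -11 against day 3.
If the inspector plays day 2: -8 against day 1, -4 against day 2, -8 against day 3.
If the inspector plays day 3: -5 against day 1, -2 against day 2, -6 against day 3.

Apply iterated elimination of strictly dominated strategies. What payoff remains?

-6

Column day 2 is strictly dominated by day 1 for the inspectee (-12<-5, -8<-4, -5<-2); eliminate day 2.
Row day 2 is strictly dominated by row day 3 (-5>-8, -6>-8); eliminate day 2.
Row day 1 is strictly dominated by row day 3 (-5>-12, -6>-11); eliminate day 1.
Column day 1 is strictly dominated by day 3 for the inspectee (-6<-5); eliminate day 1.
Only (day 3, day 3) remains, with payoff -6.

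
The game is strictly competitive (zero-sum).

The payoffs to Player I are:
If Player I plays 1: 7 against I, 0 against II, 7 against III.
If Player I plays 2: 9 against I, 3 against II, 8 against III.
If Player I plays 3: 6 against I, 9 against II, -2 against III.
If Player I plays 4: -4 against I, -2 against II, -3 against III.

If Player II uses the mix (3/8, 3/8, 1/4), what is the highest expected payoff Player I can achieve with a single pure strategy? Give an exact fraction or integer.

1: (7)·(3/8) + (0)·(3/8) + (7)·(1/4) = 35/8.
2: (9)·(3/8) + (3)·(3/8) + (8)·(1/4) = 13/2.
3: (6)·(3/8) + (9)·(3/8) + (-2)·(1/4) = 41/8.
4: (-4)·(3/8) + (-2)·(3/8) + (-3)·(1/4) = -3.
The best pure response is 2 with expected payoff 13/2.

13/2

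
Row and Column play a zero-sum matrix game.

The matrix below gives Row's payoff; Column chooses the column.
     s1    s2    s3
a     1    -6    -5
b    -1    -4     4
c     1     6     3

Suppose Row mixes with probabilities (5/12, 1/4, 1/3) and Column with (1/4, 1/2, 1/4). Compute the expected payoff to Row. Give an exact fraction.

-31/48

Against (1/4, 1/2, 1/4), each row's expected payoff is a: -4; b: -5/4; c: 4.
Taking the (5/12, 1/4, 1/3)-weighted average: (5/12)·(-4) + (1/4)·(-5/4) + (1/3)·(4) = -31/48.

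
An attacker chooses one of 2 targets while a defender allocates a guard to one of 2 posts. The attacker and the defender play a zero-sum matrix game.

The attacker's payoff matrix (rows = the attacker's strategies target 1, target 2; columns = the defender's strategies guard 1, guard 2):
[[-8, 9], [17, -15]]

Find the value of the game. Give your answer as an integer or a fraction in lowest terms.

33/49

Row minima are -8 and -15, so the attacker's maximin is -8; column maxima are 17 and 9, so the defender's minimax is 9. These differ, so the equilibrium is in mixed strategies.
Let the attacker play target 1 with probability p. The defender is indifferent when −8p + 17(1−p) = 9p − 15(1−p), giving p = 32/49.
Let the defender play guard 1 with probability q. The attacker is indifferent when −8q + 9(1−q) = 17q − 15(1−q), giving q = 24/49.
The value is -8·(24/49) + (9)·(25/49) = 33/49.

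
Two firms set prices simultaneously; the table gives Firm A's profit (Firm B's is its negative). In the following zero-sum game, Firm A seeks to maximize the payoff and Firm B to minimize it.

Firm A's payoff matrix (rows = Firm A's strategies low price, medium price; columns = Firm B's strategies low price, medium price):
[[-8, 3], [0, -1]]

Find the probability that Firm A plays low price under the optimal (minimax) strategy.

1/12

Row minima are -8 and -1, so Firm A's maximin is -1; column maxima are 0 and 3, so Firm B's minimax is 0. These differ, so the equilibrium is in mixed strategies.
Let Firm A play low price with probability p. Firm B is indifferent when −8p = 3p − (1−p), giving p = 1/12.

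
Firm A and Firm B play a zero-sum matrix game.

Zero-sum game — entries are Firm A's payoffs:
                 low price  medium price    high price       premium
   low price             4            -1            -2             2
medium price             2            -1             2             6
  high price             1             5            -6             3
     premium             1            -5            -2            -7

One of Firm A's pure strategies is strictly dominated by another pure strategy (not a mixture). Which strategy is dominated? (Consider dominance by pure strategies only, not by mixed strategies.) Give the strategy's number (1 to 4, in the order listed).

4

Compare premium with medium price: 2 > 1, -1 > -5, 2 > -2, 6 > -7.
So medium price strictly dominates premium for Firm A; premium is strictly dominated.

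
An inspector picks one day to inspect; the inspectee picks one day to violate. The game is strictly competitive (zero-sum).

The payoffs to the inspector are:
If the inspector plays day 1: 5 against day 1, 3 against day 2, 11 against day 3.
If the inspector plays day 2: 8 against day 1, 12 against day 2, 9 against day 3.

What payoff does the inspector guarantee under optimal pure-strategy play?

Row minima: 3, 8 → the inspector's maximin is 8.
Column maxima: 8, 12, 11 → the inspectee's minimax is 8.
They coincide at (day 2, day 1), so the value is 8.

8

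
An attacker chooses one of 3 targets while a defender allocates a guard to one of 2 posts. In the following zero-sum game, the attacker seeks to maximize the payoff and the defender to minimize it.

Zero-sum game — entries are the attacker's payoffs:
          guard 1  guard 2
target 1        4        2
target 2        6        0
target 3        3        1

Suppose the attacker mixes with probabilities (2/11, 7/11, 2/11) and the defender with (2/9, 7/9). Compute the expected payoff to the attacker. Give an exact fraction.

14/9

Against (2/9, 7/9), each row's expected payoff is target 1: 22/9; target 2: 4/3; target 3: 13/9.
Taking the (2/11, 7/11, 2/11)-weighted average: (2/11)·(22/9) + (7/11)·(4/3) + (2/11)·(13/9) = 14/9.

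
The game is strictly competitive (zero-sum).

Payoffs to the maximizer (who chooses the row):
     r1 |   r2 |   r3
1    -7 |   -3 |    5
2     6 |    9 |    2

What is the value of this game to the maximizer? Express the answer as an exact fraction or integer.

11/4

Column r2 is strictly dominated by r1 for the minimizer (it gives the maximizer more in every row).
The remaining 2×2 game on (1, 2) × (r1, r3) has no saddle point. Let the maximizer play 1 with probability p; indifference gives −7p + 6(1−p) = 5p + 2(1−p), so p = 1/4.
Similarly the minimizer's optimal q on r1 is 3/16, and the value is -7·(3/16) + (5)·(13/16) = 11/4.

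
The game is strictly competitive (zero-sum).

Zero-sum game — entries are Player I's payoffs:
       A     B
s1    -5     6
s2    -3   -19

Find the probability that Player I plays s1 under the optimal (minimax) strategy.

Row minima are -5 and -19, so Player I's maximin is -5; column maxima are -3 and 6, so Player II's minimax is -3. These differ, so the equilibrium is in mixed strategies.
Let Player I play s1 with probability p. Player II is indifferent when −5p − 3(1−p) = 6p − 19(1−p), giving p = 16/27.

16/27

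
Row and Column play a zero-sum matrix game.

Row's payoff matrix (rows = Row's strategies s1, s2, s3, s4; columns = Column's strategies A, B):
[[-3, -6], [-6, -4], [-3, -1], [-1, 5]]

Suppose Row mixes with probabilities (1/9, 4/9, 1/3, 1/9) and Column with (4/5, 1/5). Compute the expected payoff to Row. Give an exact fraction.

-56/15

Against (4/5, 1/5), each row's expected payoff is s1: -18/5; s2: -28/5; s3: -13/5; s4: 1/5.
Taking the (1/9, 4/9, 1/3, 1/9)-weighted average: (1/9)·(-18/5) + (4/9)·(-28/5) + (1/3)·(-13/5) + (1/9)·(1/5) = -56/15.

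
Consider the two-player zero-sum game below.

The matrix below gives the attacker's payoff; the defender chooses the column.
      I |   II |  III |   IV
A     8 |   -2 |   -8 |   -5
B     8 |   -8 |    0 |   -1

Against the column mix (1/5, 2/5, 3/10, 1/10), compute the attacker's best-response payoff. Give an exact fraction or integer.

A: (8)·(1/5) + (-2)·(2/5) + (-8)·(3/10) + (-5)·(1/10) = -21/10.
B: (8)·(1/5) + (-8)·(2/5) + (0)·(3/10) + (-1)·(1/10) = -17/10.
The best pure response is B with expected payoff -17/10.

-17/10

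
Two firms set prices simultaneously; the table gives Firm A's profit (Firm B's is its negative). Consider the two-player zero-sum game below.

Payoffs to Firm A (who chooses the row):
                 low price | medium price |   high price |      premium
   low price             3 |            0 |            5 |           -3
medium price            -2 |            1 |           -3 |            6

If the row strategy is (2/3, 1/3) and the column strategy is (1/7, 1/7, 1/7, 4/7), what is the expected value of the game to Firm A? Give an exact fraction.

4/7

Against (1/7, 1/7, 1/7, 4/7), each row's expected payoff is low price: -4/7; medium price: 20/7.
Taking the (2/3, 1/3)-weighted average: (2/3)·(-4/7) + (1/3)·(20/7) = 4/7.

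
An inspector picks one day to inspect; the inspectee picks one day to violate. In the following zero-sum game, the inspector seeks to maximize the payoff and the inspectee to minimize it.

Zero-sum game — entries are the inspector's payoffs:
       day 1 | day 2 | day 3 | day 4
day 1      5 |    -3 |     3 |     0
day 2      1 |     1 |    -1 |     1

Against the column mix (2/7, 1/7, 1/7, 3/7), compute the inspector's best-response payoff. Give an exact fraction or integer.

10/7

day 1: (5)·(2/7) + (-3)·(1/7) + (3)·(1/7) + (0)·(3/7) = 10/7.
day 2: (1)·(2/7) + (1)·(1/7) + (-1)·(1/7) + (1)·(3/7) = 5/7.
The best pure response is day 1 with expected payoff 10/7.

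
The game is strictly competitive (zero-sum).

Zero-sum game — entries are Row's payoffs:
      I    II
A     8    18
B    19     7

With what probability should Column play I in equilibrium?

1/2

Row minima are 8 and 7, so Row's maximin is 8; column maxima are 19 and 18, so Column's minimax is 18. These differ, so the equilibrium is in mixed strategies.
Let Column play I with probability q. Row is indifferent when 8q + 18(1−q) = 19q + 7(1−q), giving q = 1/2.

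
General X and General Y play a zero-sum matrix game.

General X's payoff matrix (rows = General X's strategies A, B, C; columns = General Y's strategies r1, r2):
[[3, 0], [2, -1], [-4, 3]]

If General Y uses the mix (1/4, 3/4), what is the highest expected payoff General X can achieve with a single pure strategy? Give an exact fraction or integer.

A: (3)·(1/4) + (0)·(3/4) = 3/4.
B: (2)·(1/4) + (-1)·(3/4) = -1/4.
C: (-4)·(1/4) + (3)·(3/4) = 5/4.
The best pure response is C with expected payoff 5/4.

5/4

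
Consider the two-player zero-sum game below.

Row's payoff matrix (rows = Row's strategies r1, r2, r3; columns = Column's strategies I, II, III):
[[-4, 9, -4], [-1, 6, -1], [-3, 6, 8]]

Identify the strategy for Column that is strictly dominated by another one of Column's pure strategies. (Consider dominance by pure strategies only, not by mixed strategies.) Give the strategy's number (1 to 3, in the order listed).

Column prefers columns that give Row less. Compare II with I: -4 < 9, -1 < 6, -3 < 6.
So I strictly dominates II for Column; II is strictly dominated.

2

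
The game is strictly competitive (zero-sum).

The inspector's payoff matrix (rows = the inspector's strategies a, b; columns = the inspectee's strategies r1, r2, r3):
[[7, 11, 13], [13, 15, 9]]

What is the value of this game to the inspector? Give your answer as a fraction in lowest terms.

Column r2 is strictly dominated by r1 for the inspectee (it gives the inspector more in every row).
The remaining 2×2 game on (a, b) × (r1, r3) has no saddle point. Let the inspector play a with probability p; indifference gives 7p + 13(1−p) = 13p + 9(1−p), so p = 2/5.
Similarly the inspectee's optimal q on r1 is 2/5, and the value is 7·(2/5) + (13)·(3/5) = 53/5.

53/5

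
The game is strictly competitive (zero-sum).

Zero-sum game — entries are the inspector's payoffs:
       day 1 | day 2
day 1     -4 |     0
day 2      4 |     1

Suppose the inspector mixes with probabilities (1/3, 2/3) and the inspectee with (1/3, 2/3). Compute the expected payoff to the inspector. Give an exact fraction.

8/9

Against (1/3, 2/3), each row's expected payoff is day 1: -4/3; day 2: 2.
Taking the (1/3, 2/3)-weighted average: (1/3)·(-4/3) + (2/3)·(2) = 8/9.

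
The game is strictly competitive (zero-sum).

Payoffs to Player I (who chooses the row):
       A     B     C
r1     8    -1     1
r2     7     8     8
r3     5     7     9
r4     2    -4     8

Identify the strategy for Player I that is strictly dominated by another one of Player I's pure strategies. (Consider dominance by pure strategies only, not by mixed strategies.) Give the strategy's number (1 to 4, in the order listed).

Compare r4 with r3: 5 > 2, 7 > -4, 9 > 8.
So r3 strictly dominates r4 for Player I; r4 is strictly dominated.

4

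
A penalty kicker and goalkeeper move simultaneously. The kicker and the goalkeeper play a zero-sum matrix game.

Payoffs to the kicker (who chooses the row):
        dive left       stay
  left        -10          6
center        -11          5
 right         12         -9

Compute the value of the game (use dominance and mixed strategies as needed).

Row center is strictly dominated by row left, so the kicker never plays it.
The remaining 2×2 game on (left, right) × (dive left, stay) has no saddle point. Let the kicker play left with probability p; indifference gives −10p + 12(1−p) = 6p − 9(1−p), so p = 21/37.
Similarly the goalkeeper's optimal q on dive left is 15/37, and the value is -10·(15/37) + (6)·(22/37) = -18/37.

-18/37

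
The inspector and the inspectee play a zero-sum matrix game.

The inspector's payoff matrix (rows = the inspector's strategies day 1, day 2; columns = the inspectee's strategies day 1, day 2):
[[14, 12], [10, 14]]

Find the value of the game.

38/3

Row minima are 12 and 10, so the inspector's maximin is 12; column maxima are 14 and 14, so the inspectee's minimax is 14. These differ, so the equilibrium is in mixed strategies.
Let the inspector play day 1 with probability p. The inspectee is indifferent when 14p + 10(1−p) = 12p + 14(1−p), giving p = 2/3.
Let the inspectee play day 1 with probability q. The inspector is indifferent when 14q + 12(1−q) = 10q + 14(1−q), giving q = 1/3.
The value is 14·(1/3) + (12)·(2/3) = 38/3.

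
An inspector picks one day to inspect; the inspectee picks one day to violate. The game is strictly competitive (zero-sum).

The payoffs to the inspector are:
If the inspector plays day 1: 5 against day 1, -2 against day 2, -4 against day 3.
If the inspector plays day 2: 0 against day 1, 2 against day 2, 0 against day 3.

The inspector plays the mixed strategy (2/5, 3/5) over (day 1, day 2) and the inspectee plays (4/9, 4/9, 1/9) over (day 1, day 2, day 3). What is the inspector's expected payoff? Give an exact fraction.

8/9

Against (4/9, 4/9, 1/9), each row's expected payoff is day 1: 8/9; day 2: 8/9.
Taking the (2/5, 3/5)-weighted average: (2/5)·(8/9) + (3/5)·(8/9) = 8/9.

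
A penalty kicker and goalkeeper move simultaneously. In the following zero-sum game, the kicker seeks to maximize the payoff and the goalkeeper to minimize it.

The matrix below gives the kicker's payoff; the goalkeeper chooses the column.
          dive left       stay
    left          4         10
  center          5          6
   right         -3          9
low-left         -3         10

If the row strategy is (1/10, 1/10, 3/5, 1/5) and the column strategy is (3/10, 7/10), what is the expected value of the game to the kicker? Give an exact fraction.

117/20

Against (3/10, 7/10), each row's expected payoff is left: 41/5; center: 57/10; right: 27/5; low-left: 61/10.
Taking the (1/10, 1/10, 3/5, 1/5)-weighted average: (1/10)·(41/5) + (1/10)·(57/10) + (3/5)·(27/5) + (1/5)·(61/10) = 117/20.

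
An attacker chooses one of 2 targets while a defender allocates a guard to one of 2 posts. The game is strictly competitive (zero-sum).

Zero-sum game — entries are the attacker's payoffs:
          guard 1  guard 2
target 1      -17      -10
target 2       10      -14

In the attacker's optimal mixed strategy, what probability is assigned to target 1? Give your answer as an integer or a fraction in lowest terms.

Row minima are -17 and -14, so the attacker's maximin is -14; column maxima are 10 and -10, so the defender's minimax is -10. These differ, so the equilibrium is in mixed strategies.
Let the attacker play target 1 with probability p. The defender is indifferent when −17p + 10(1−p) = −10p − 14(1−p), giving p = 24/31.

24/31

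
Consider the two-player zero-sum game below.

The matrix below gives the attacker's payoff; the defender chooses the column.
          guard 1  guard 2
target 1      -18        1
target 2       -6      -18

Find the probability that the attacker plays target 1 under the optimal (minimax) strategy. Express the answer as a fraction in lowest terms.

12/31

Row minima are -18 and -18, so the attacker's maximin is -18; column maxima are -6 and 1, so the defender's minimax is -6. These differ, so the equilibrium is in mixed strategies.
Let the attacker play target 1 with probability p. The defender is indifferent when −18p − 6(1−p) = p − 18(1−p), giving p = 12/31.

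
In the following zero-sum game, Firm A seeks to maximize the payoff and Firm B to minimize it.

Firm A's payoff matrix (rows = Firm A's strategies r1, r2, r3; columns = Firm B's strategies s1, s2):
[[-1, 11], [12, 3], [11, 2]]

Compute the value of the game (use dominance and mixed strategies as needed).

Row r3 is strictly dominated by row r2, so Firm A never plays it.
The remaining 2×2 game on (r1, r2) × (s1, s2) has no saddle point. Let Firm A play r1 with probability p; indifference gives −p + 12(1−p) = 11p + 3(1−p), so p = 3/7.
Similarly Firm B's optimal q on s1 is 8/21, and the value is -1·(8/21) + (11)·(13/21) = 45/7.

45/7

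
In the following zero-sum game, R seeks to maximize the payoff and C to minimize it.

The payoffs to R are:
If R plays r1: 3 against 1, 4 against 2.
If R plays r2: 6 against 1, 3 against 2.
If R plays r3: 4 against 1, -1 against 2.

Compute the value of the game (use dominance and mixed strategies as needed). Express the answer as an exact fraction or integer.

15/4

Row r3 is strictly dominated by row r2, so R never plays it.
The remaining 2×2 game on (r1, r2) × (1, 2) has no saddle point. Let R play r1 with probability p; indifference gives 3p + 6(1−p) = 4p + 3(1−p), so p = 3/4.
Similarly C's optimal q on 1 is 1/4, and the value is 3·(1/4) + (4)·(3/4) = 15/4.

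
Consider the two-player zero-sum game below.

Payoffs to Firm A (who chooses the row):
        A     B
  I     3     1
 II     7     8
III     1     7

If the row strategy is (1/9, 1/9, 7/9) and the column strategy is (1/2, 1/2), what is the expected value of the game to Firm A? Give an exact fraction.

25/6

Against (1/2, 1/2), each row's expected payoff is I: 2; II: 15/2; III: 4.
Taking the (1/9, 1/9, 7/9)-weighted average: (1/9)·(2) + (1/9)·(15/2) + (7/9)·(4) = 25/6.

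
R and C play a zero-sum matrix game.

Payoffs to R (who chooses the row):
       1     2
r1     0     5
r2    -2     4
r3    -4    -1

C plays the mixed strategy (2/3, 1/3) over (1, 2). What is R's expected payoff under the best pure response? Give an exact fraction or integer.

5/3

r1: (0)·(2/3) + (5)·(1/3) = 5/3.
r2: (-2)·(2/3) + (4)·(1/3) = 0.
r3: (-4)·(2/3) + (-1)·(1/3) = -3.
The best pure response is r1 with expected payoff 5/3.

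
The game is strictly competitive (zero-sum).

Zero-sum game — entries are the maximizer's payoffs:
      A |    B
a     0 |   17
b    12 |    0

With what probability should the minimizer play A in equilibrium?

17/29

Row minima are 0 and 0, so the maximizer's maximin is 0; column maxima are 12 and 17, so the minimizer's minimax is 12. These differ, so the equilibrium is in mixed strategies.
Let the minimizer play A with probability q. The maximizer is indifferent when 17(1−q) = 12q, giving q = 17/29.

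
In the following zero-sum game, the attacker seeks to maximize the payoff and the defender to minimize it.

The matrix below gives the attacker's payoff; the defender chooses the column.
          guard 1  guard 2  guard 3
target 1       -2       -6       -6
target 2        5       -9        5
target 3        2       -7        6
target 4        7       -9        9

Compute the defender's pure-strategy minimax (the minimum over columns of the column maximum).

The worst case (largest entry) in each column is guard 1: 7, guard 2: -6, guard 3: 9.
The best (smallest) of these is -6.

-6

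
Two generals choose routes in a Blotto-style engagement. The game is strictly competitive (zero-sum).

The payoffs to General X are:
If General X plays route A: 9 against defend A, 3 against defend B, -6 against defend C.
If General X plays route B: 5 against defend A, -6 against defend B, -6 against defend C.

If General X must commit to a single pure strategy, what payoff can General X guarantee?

-6

The worst-case payoff for each row is route A: -6, route B: -6.
The best of these is -6.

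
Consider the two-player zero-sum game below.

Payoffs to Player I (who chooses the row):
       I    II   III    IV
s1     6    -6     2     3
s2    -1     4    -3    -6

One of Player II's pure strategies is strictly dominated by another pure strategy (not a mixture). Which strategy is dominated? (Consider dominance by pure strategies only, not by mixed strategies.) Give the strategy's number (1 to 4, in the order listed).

Player II prefers columns that give Player I less. Compare I with III: 2 < 6, -3 < -1.
So III strictly dominates I for Player II; I is strictly dominated.

1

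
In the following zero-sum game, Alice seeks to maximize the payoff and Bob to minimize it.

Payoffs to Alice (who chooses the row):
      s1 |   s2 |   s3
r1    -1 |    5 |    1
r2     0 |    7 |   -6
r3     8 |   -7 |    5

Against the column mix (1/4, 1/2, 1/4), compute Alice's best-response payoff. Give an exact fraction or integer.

5/2

r1: (-1)·(1/4) + (5)·(1/2) + (1)·(1/4) = 5/2.
r2: (0)·(1/4) + (7)·(1/2) + (-6)·(1/4) = 2.
r3: (8)·(1/4) + (-7)·(1/2) + (5)·(1/4) = -1/4.
The best pure response is r1 with expected payoff 5/2.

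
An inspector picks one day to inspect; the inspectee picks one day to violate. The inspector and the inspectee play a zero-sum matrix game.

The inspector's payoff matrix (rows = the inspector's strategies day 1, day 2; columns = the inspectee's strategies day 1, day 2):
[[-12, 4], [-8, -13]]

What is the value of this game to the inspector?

-188/21

Row minima are -12 and -13, so the inspector's maximin is -12; column maxima are -8 and 4, so the inspectee's minimax is -8. These differ, so the equilibrium is in mixed strategies.
Let the inspector play day 1 with probability p. The inspectee is indifferent when −12p − 8(1−p) = 4p − 13(1−p), giving p = 5/21.
Let the inspectee play day 1 with probability q. The inspector is indifferent when −12q + 4(1−q) = −8q − 13(1−q), giving q = 17/21.
The value is -12·(17/21) + (4)·(4/21) = -188/21.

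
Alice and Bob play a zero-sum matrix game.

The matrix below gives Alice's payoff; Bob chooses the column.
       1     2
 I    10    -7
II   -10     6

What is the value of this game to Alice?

Row minima are -7 and -10, so Alice's maximin is -7; column maxima are 10 and 6, so Bob's minimax is 6. These differ, so the equilibrium is in mixed strategies.
Let Alice play I with probability p. Bob is indifferent when 10p − 10(1−p) = −7p + 6(1−p), giving p = 16/33.
Let Bob play 1 with probability q. Alice is indifferent when 10q − 7(1−q) = −10q + 6(1−q), giving q = 13/33.
The value is 10·(13/33) + (-7)·(20/33) = -10/33.

-10/33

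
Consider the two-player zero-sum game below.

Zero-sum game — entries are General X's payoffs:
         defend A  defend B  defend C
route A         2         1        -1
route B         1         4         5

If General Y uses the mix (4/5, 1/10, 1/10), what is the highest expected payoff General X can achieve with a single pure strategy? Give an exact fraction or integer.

17/10

route A: (2)·(4/5) + (1)·(1/10) + (-1)·(1/10) = 8/5.
route B: (1)·(4/5) + (4)·(1/10) + (5)·(1/10) = 17/10.
The best pure response is route B with expected payoff 17/10.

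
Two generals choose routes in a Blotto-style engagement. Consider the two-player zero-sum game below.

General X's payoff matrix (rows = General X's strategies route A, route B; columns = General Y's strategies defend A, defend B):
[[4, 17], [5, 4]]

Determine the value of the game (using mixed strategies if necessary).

69/14

Row minima are 4 and 4, so General X's maximin is 4; column maxima are 5 and 17, so General Y's minimax is 5. These differ, so the equilibrium is in mixed strategies.
Let General X play route A with probability p. General Y is indifferent when 4p + 5(1−p) = 17p + 4(1−p), giving p = 1/14.
Let General Y play defend A with probability q. General X is indifferent when 4q + 17(1−q) = 5q + 4(1−q), giving q = 13/14.
The value is 4·(13/14) + (17)·(1/14) = 69/14.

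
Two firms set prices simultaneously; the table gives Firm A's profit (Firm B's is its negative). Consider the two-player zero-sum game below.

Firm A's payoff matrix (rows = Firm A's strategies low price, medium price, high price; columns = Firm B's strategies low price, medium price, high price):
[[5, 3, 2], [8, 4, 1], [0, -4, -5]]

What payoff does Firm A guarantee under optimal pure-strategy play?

Row minima: 2, 1, -5 → Firm A's maximin is 2.
Column maxima: 8, 4, 2 → Firm B's minimax is 2.
They coincide at (low price, high price), so the value is 2.

2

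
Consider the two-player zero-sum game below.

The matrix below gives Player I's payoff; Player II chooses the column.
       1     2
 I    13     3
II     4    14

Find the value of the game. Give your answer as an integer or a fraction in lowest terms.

17/2

Row minima are 3 and 4, so Player I's maximin is 4; column maxima are 13 and 14, so Player II's minimax is 13. These differ, so the equilibrium is in mixed strategies.
Let Player I play I with probability p. Player II is indifferent when 13p + 4(1−p) = 3p + 14(1−p), giving p = 1/2.
Let Player II play 1 with probability q. Player I is indifferent when 13q + 3(1−q) = 4q + 14(1−q), giving q = 11/20.
The value is 13·(11/20) + (3)·(9/20) = 17/2.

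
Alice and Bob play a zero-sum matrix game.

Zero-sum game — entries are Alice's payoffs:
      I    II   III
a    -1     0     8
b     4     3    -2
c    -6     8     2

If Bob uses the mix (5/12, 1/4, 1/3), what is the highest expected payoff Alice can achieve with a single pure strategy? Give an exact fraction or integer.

9/4

a: (-1)·(5/12) + (0)·(1/4) + (8)·(1/3) = 9/4.
b: (4)·(5/12) + (3)·(1/4) + (-2)·(1/3) = 7/4.
c: (-6)·(5/12) + (8)·(1/4) + (2)·(1/3) = 1/6.
The best pure response is a with expected payoff 9/4.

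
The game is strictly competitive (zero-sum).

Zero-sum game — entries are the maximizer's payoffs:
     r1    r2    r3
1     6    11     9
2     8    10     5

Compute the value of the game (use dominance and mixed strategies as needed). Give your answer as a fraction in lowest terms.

Column r2 is strictly dominated by r1 for the minimizer (it gives the maximizer more in every row).
The remaining 2×2 game on (1, 2) × (r1, r3) has no saddle point. Let the maximizer play 1 with probability p; indifference gives 6p + 8(1−p) = 9p + 5(1−p), so p = 1/2.
Similarly the minimizer's optimal q on r1 is 2/3, and the value is 6·(2/3) + (9)·(1/3) = 7.

7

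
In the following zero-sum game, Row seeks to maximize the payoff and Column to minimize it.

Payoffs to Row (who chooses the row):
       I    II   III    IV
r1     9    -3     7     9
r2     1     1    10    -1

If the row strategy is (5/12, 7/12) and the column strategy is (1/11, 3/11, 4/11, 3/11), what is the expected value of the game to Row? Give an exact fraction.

Against (1/11, 3/11, 4/11, 3/11), each row's expected payoff is r1: 5; r2: 41/11.
Taking the (5/12, 7/12)-weighted average: (5/12)·(5) + (7/12)·(41/11) = 281/66.

281/66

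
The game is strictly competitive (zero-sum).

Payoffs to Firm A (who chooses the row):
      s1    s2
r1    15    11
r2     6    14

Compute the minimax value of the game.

12

Row minima are 11 and 6, so Firm A's maximin is 11; column maxima are 15 and 14, so Firm B's minimax is 14. These differ, so the equilibrium is in mixed strategies.
Let Firm A play r1 with probability p. Firm B is indifferent when 15p + 6(1−p) = 11p + 14(1−p), giving p = 2/3.
Let Firm B play s1 with probability q. Firm A is indifferent when 15q + 11(1−q) = 6q + 14(1−q), giving q = 1/4.
The value is 15·(1/4) + (11)·(3/4) = 12.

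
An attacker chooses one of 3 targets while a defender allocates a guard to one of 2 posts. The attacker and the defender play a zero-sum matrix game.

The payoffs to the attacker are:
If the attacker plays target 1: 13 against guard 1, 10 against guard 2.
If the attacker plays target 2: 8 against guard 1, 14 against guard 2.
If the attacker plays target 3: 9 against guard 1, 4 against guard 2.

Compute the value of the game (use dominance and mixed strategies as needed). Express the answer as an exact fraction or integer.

34/3

Row target 3 is strictly dominated by row target 1, so the attacker never plays it.
The remaining 2×2 game on (target 1, target 2) × (guard 1, guard 2) has no saddle point. Let the attacker play target 1 with probability p; indifference gives 13p + 8(1−p) = 10p + 14(1−p), so p = 2/3.
Similarly the defender's optimal q on guard 1 is 4/9, and the value is 13·(4/9) + (10)·(5/9) = 34/3.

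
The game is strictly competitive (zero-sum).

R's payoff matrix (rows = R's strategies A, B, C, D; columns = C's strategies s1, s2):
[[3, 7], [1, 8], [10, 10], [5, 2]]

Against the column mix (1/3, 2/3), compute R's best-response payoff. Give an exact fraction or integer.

A: (3)·(1/3) + (7)·(2/3) = 17/3.
B: (1)·(1/3) + (8)·(2/3) = 17/3.
C: (10)·(1/3) + (10)·(2/3) = 10.
D: (5)·(1/3) + (2)·(2/3) = 3.
The best pure response is C with expected payoff 10.

10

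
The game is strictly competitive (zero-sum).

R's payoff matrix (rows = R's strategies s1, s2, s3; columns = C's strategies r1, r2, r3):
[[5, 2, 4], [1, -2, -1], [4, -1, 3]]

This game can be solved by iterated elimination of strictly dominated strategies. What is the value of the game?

2

Row s3 is strictly dominated by row s1 (5>4, 2>-1, 4>3); eliminate s3.
Column r3 is strictly dominated by r2 for C (2<4, -2<-1); eliminate r3.
Row s2 is strictly dominated by row s1 (5>1, 2>-2); eliminate s2.
Column r1 is strictly dominated by r2 for C (2<5); eliminate r1.
Only (s1, r2) remains, with payoff 2.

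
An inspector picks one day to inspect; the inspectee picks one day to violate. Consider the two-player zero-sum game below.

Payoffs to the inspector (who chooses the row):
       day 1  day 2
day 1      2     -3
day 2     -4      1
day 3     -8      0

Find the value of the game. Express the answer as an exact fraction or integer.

Row day 3 is strictly dominated by row day 2, so the inspector never plays it.
The remaining 2×2 game on (day 1, day 2) × (day 1, day 2) has no saddle point. Let the inspector play day 1 with probability p; indifference gives 2p − 4(1−p) = −3p + (1−p), so p = 1/2.
Similarly the inspectee's optimal q on day 1 is 2/5, and the value is 2·(2/5) + (-3)·(3/5) = -1.

-1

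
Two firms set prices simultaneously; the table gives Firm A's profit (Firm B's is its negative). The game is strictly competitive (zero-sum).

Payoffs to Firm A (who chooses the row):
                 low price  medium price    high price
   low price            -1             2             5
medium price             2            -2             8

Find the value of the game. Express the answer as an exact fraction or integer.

2/7

Column high price is strictly dominated by low price for Firm B (it gives Firm A more in every row).
The remaining 2×2 game on (low price, medium price) × (low price, medium price) has no saddle point. Let Firm A play low price with probability p; indifference gives −p + 2(1−p) = 2p − 2(1−p), so p = 4/7.
Similarly Firm B's optimal q on low price is 4/7, and the value is -1·(4/7) + (2)·(3/7) = 2/7.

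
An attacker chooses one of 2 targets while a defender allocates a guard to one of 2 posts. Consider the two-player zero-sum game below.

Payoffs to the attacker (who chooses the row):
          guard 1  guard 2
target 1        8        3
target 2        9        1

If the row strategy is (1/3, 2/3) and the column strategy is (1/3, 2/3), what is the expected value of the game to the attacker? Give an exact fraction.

4

Against (1/3, 2/3), each row's expected payoff is target 1: 14/3; target 2: 11/3.
Taking the (1/3, 2/3)-weighted average: (1/3)·(14/3) + (2/3)·(11/3) = 4.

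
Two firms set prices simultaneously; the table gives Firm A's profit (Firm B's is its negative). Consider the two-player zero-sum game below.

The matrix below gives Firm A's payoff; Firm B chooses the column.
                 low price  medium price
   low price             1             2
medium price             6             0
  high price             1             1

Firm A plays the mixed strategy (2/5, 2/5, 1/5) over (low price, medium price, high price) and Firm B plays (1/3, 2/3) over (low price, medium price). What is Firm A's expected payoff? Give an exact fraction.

5/3

Against (1/3, 2/3), each row's expected payoff is low price: 5/3; medium price: 2; high price: 1.
Taking the (2/5, 2/5, 1/5)-weighted average: (2/5)·(5/3) + (2/5)·(2) + (1/5)·(1) = 5/3.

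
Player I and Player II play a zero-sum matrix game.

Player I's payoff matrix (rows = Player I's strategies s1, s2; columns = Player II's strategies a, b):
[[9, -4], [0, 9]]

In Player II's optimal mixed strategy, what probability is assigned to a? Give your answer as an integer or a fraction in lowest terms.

Row minima are -4 and 0, so Player I's maximin is 0; column maxima are 9 and 9, so Player II's minimax is 9. These differ, so the equilibrium is in mixed strategies.
Let Player II play a with probability q. Player I is indifferent when 9q − 4(1−q) = 9(1−q), giving q = 13/22.

13/22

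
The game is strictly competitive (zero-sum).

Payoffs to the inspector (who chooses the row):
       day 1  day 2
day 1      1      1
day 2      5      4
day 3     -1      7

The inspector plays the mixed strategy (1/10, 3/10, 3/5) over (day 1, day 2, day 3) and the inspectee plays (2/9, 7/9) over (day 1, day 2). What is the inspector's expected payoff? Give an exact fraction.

9/2

Against (2/9, 7/9), each row's expected payoff is day 1: 1; day 2: 38/9; day 3: 47/9.
Taking the (1/10, 3/10, 3/5)-weighted average: (1/10)·(1) + (3/10)·(38/9) + (3/5)·(47/9) = 9/2.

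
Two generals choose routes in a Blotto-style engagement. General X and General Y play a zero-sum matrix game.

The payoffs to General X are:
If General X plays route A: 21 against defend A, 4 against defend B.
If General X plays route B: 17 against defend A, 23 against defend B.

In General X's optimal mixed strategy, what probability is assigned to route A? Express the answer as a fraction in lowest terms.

Row minima are 4 and 17, so General X's maximin is 17; column maxima are 21 and 23, so General Y's minimax is 21. These differ, so the equilibrium is in mixed strategies.
Let General X play route A with probability p. General Y is indifferent when 21p + 17(1−p) = 4p + 23(1−p), giving p = 6/23.

6/23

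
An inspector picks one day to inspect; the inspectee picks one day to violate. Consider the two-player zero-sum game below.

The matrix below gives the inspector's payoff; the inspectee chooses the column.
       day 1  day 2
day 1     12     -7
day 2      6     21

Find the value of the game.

147/17

Row minima are -7 and 6, so the inspector's maximin is 6; column maxima are 12 and 21, so the inspectee's minimax is 12. These differ, so the equilibrium is in mixed strategies.
Let the inspector play day 1 with probability p. The inspectee is indifferent when 12p + 6(1−p) = −7p + 21(1−p), giving p = 15/34.
Let the inspectee play day 1 with probability q. The inspector is indifferent when 12q − 7(1−q) = 6q + 21(1−q), giving q = 14/17.
The value is 12·(14/17) + (-7)·(3/17) = 147/17.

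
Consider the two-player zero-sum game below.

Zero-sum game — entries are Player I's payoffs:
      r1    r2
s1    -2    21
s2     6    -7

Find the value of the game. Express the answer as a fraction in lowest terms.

28/9

Row minima are -2 and -7, so Player I's maximin is -2; column maxima are 6 and 21, so Player II's minimax is 6. These differ, so the equilibrium is in mixed strategies.
Let Player I play s1 with probability p. Player II is indifferent when −2p + 6(1−p) = 21p − 7(1−p), giving p = 13/36.
Let Player II play r1 with probability q. Player I is indifferent when −2q + 21(1−q) = 6q − 7(1−q), giving q = 7/9.
The value is -2·(7/9) + (21)·(2/9) = 28/9.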